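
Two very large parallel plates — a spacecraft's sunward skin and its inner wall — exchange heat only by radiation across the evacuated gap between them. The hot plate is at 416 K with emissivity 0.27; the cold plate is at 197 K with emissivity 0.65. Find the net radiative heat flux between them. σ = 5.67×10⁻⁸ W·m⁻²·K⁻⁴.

q ≈ 380 W/m²

For two infinite grey parallel plates, q = σ(T₁⁴ − T₂⁴)/(1/ε₁ + 1/ε₂ − 1).
T₁⁴ − T₂⁴ = 2.995×10¹⁰ − 1.506×10⁹ = 2.844×10¹⁰ K⁴.
1/ε₁ + 1/ε₂ − 1 = 3.704 + 1.538 − 1 = 4.242.
q = 5.67×10⁻⁸ × 2.844×10¹⁰ / 4.242.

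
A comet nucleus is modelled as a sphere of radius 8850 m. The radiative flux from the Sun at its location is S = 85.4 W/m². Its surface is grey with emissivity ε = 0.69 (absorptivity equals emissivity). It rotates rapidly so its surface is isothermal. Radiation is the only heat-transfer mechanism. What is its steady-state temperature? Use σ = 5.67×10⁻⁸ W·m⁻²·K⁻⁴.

T ≈ 139 K

At equilibrium, absorbed power = emitted power.
Absorbing cross-section = πr² = 2.461×10⁸ m²; emitting surface = 4πr² = 9.842×10⁸ m² (ratio 4).
εS·A_cross = εσ·A_surf·T⁴  ⇒  T⁴ = S/(4σ)   (ε cancels).
T⁴ = 85.4/(4·5.67×10⁻⁸) = 3.765×10⁸ K⁴.
T = (3.765×10⁸)^(1/4).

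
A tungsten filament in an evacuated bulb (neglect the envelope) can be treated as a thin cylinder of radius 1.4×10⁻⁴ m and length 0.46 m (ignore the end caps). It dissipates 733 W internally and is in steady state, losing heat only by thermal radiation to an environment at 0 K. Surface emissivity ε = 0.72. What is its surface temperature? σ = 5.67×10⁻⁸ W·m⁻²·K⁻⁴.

Steady state: internal power = radiated power, P = εσA T⁴.
Radiating area A = 2πrL = 4.046×10⁻⁴ m².
T⁴ = P/(εσA) = 733/(0.72·5.67×10⁻⁸·4.046×10⁻⁴) = 4.437×10¹³ K⁴.
T = (4.437×10¹³)^(1/4).

T ≈ 2580 K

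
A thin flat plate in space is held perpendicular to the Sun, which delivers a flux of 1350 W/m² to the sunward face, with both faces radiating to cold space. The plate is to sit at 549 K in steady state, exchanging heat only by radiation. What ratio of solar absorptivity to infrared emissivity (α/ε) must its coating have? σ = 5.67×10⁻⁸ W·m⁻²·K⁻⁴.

α/ε ≈ 7.63

Balance: αS·A = εσ·2A·T⁴ ⇒ α/ε = 2σT⁴/S.
α/ε = 2·5.67×10⁻⁸·(549)⁴/1350 = 2·5.67×10⁻⁸·9.084×10¹⁰/1350.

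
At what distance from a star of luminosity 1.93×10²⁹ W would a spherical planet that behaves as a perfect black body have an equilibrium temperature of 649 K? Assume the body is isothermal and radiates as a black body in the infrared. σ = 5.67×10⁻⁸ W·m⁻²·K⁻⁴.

d ≈ 6.18×10¹¹ m

For an isothermal black-emitting sphere, (1−a)S·πr² = σ·4πr²·T⁴ ⇒ S = 4σT⁴/(1−a).
S = 4·5.67×10⁻⁸·(649)⁴/1.00 = 40240 W/m².
Flux falls as S = L/(4πd²), so d = √(L/(4πS)) = √(1.93×10²⁹/(4π·40240)).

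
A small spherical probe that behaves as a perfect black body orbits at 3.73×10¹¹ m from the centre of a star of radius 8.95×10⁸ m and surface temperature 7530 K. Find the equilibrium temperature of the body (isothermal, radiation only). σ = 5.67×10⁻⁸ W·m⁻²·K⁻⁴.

T ≈ 261 K

The star's surface emits σT_*⁴; at distance d the flux is S = σT_*⁴(R_*/d)².
S = 5.67×10⁻⁸·(7530)⁴·(8.95×10⁸/3.73×10¹¹)² = 1050 W/m².
For an isothermal sphere T⁴ = (1−a)S/(4σ) = 4.628×10⁹ K⁴.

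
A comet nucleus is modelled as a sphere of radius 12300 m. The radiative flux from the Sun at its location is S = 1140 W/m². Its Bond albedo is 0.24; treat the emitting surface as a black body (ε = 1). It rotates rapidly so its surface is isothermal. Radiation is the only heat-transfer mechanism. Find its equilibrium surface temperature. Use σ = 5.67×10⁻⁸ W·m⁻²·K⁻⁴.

T ≈ 249 K

At equilibrium, absorbed power = emitted power.
Absorbing cross-section = πr² = 4.753×10⁸ m²; emitting surface = 4πr² = 1.901×10⁹ m² (ratio 4).
(1−a)S·A_cross = εσ·A_surf·T⁴  ⇒  T⁴ = (1−a)S/(4σ).
T⁴ = 0.760·1140/(4·5.67×10⁻⁸) = 3.820×10⁹ K⁴.
T = (3.820×10⁹)^(1/4).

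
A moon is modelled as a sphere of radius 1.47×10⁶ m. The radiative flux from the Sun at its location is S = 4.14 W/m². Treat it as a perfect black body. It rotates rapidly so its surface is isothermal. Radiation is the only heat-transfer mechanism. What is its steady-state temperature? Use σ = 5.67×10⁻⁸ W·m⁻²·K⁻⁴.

At equilibrium, absorbed power = emitted power.
Absorbing cross-section = πr² = 6.789×10¹² m²; emitting surface = 4πr² = 2.715×10¹³ m² (ratio 4).
S·A_cross = εσ·A_surf·T⁴  ⇒  T⁴ = S/(4σ).
T⁴ = 1.00·4.14/(4·5.67×10⁻⁸) = 1.825×10⁷ K⁴.
T = (1.825×10⁷)^(1/4).

T ≈ 65.4 K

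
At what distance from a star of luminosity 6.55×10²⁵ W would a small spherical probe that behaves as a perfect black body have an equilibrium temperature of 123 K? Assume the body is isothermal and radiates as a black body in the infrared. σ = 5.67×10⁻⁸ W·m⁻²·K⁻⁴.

For an isothermal black-emitting sphere, (1−a)S·πr² = σ·4πr²·T⁴ ⇒ S = 4σT⁴/(1−a).
S = 4·5.67×10⁻⁸·(123)⁴/1.00 = 51.91 W/m².
Flux falls as S = L/(4πd²), so d = √(L/(4πS)) = √(6.55×10²⁵/(4π·51.91)).

d ≈ 3.17×10¹¹ m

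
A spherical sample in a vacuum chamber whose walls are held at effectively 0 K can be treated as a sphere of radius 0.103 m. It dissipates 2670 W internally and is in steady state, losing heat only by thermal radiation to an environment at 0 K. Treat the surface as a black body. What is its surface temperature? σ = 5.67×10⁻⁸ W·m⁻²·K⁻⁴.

T ≈ 771 K

Steady state: internal power = radiated power, P = εσA T⁴.
Radiating area A = 4πr² = 0.1333 m².
T⁴ = P/(εσA) = 2670/(1.0·5.67×10⁻⁸·0.1333) = 3.532×10¹¹ K⁴.
T = (3.532×10¹¹)^(1/4).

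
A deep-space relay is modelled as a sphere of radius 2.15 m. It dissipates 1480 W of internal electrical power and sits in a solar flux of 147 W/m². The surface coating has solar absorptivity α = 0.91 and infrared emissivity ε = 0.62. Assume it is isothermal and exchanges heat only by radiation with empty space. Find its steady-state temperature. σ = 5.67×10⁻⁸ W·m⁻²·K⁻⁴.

T ≈ 202 K

At steady state, absorbed solar power + internal power = radiated power.
Absorbed: α·S·A_cross = 0.91·147·14.52 = 1943 W (cross-section πr²).
Total input = 1943 + 1480 = 3423 W.
Radiated: εσ·A_surf·T⁴ with A_surf = 4πr² = 58.09 m².
T⁴ = 3423/(0.62·5.67×10⁻⁸·58.09) = 1.676×10⁹ K⁴.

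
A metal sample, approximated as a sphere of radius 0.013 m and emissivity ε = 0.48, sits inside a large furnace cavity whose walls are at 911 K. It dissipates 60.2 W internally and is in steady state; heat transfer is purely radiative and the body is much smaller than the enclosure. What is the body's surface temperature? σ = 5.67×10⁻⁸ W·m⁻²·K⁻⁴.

For a small grey body in a large enclosure, net radiated power = εσA(T⁴ − T_w⁴).
Steady state: P = εσA(T⁴ − T_w⁴) with A = 4πr² = 0.002124 m².
T⁴ = P/(εσA) + T_w⁴ = 60.2/(0.48·5.67×10⁻⁸·0.002124) + (911)⁴
    = 1.042×10¹² + 6.888×10¹¹ = 1.730×10¹² K⁴.

T ≈ 1150 K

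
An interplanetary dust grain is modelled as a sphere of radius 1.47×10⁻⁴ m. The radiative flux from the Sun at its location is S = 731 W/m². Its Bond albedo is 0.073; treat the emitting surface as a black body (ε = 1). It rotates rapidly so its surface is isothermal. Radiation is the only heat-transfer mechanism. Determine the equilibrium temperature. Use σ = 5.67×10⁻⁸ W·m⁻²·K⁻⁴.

At equilibrium, absorbed power = emitted power.
Absorbing cross-section = πr² = 6.789×10⁻⁸ m²; emitting surface = 4πr² = 2.715×10⁻⁷ m² (ratio 4).
(1−a)S·A_cross = εσ·A_surf·T⁴  ⇒  T⁴ = (1−a)S/(4σ).
T⁴ = 0.927·731/(4·5.67×10⁻⁸) = 2.988×10⁹ K⁴.
T = (2.988×10⁹)^(1/4).

T ≈ 234 K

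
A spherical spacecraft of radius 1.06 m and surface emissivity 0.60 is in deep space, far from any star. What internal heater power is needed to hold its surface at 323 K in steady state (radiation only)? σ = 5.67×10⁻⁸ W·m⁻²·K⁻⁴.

P ≈ 5230 W

P = εσ·4πr²·T⁴.
4πr² = 14.12 m²; T⁴ = 1.088×10¹⁰ K⁴.
P = 0.60·5.67×10⁻⁸·14.12·1.088×10¹⁰.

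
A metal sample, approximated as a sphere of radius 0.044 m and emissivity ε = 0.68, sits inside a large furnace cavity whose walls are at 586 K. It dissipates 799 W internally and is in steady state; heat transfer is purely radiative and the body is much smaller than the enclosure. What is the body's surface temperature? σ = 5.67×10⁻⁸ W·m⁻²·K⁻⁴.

For a small grey body in a large enclosure, net radiated power = εσA(T⁴ − T_w⁴).
Steady state: P = εσA(T⁴ − T_w⁴) with A = 4πr² = 0.02433 m².
T⁴ = P/(εσA) + T_w⁴ = 799/(0.68·5.67×10⁻⁸·0.02433) + (586)⁴
    = 8.518×10¹¹ + 1.179×10¹¹ = 9.697×10¹¹ K⁴.

T ≈ 992 K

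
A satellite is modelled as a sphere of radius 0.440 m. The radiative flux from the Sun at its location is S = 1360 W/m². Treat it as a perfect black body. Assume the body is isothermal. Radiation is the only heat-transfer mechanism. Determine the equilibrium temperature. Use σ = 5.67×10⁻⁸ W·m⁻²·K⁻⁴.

T ≈ 278 K

At equilibrium, absorbed power = emitted power.
Absorbing cross-section = πr² = 0.6082 m²; emitting surface = 4πr² = 2.433 m² (ratio 4).
S·A_cross = εσ·A_surf·T⁴  ⇒  T⁴ = S/(4σ).
T⁴ = 1.00·1360/(4·5.67×10⁻⁸) = 5.996×10⁹ K⁴.
T = (5.996×10⁹)^(1/4).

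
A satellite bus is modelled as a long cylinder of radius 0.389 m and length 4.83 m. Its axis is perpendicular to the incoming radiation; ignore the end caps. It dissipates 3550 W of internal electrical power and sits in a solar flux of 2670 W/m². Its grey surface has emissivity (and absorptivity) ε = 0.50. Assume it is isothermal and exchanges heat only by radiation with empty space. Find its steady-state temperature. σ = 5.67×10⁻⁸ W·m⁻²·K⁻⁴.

T ≈ 400 K

At steady state, absorbed solar power + internal power = radiated power.
Absorbed: α·S·A_cross = 0.50·2670·3.758 = 5017 W (cross-section 2rL).
Total input = 5017 + 3550 = 8567 W.
Radiated: εσ·A_surf·T⁴ with A_surf = 2πrL = 11.81 m².
T⁴ = 8567/(0.50·5.67×10⁻⁸·11.81) = 2.560×10¹⁰ K⁴.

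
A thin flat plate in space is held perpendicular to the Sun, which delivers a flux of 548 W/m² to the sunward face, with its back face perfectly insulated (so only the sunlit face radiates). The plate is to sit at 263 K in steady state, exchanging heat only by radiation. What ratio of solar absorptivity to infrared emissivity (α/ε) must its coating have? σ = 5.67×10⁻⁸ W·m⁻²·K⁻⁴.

α/ε ≈ 0.495

Balance: αS·A = εσ·1A·T⁴ ⇒ α/ε = σT⁴/S.
α/ε = 5.67×10⁻⁸·(263)⁴/548 = 5.67×10⁻⁸·4.784×10⁹/548.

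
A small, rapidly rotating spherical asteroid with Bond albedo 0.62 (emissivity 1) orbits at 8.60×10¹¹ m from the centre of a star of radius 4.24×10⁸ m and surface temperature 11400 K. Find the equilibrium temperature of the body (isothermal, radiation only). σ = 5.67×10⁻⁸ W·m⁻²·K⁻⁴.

The star's surface emits σT_*⁴; at distance d the flux is S = σT_*⁴(R_*/d)².
S = 5.67×10⁻⁸·(11400)⁴·(4.24×10⁸/8.60×10¹¹)² = 232.8 W/m².
For an isothermal sphere T⁴ = (1−a)S/(4σ) = 3.900×10⁸ K⁴.

T ≈ 141 K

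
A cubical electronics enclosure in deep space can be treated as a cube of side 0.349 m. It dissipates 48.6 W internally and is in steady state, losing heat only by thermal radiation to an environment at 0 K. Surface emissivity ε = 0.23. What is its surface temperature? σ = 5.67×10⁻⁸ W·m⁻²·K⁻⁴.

Steady state: internal power = radiated power, P = εσA T⁴.
Radiating area A = 6L² = 0.7308 m².
T⁴ = P/(εσA) = 48.6/(0.23·5.67×10⁻⁸·0.7308) = 5.099×10⁹ K⁴.
T = (5.099×10⁹)^(1/4).

T ≈ 267 K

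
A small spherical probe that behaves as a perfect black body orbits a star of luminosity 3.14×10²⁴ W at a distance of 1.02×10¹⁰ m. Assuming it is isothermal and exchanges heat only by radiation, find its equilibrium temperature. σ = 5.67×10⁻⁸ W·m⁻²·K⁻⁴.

T ≈ 321 K

First find the stellar flux at distance d: S = L/(4πd²) = 3.14×10²⁴/(4π·(1.02×10¹⁰)²) = 2402 W/m².
For an isothermal sphere, absorbed (1−a)S·πr² = emitted σ·4πr²·T⁴, so T⁴ = (1−a)S/(4σ).
T⁴ = 1.00·2402/(4·5.67×10⁻⁸) = 1.059×10¹⁰ K⁴.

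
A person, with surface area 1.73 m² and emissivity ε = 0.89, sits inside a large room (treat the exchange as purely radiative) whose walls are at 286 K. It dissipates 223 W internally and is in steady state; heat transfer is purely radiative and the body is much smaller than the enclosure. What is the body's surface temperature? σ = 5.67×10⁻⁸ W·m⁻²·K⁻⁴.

T ≈ 310 K

For a small grey body in a large enclosure, net radiated power = εσA(T⁴ − T_w⁴).
Steady state: P = εσA(T⁴ − T_w⁴) with A = 1.73 m².
T⁴ = P/(εσA) + T_w⁴ = 223/(0.89·5.67×10⁻⁸·1.730) + (286)⁴
    = 2.554×10⁹ + 6.691×10⁹ = 9.245×10⁹ K⁴.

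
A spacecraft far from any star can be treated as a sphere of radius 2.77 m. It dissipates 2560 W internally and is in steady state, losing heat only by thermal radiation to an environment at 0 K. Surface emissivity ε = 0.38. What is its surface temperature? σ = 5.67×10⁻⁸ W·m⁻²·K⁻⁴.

Steady state: internal power = radiated power, P = εσA T⁴.
Radiating area A = 4πr² = 96.42 m².
T⁴ = P/(εσA) = 2560/(0.38·5.67×10⁻⁸·96.42) = 1.232×10⁹ K⁴.
T = (1.232×10⁹)^(1/4).

T ≈ 187 K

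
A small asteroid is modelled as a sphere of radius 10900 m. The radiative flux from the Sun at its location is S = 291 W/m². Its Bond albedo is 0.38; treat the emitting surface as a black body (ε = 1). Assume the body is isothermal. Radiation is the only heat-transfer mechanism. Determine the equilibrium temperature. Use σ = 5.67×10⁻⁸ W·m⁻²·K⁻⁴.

T ≈ 168 K

At equilibrium, absorbed power = emitted power.
Absorbing cross-section = πr² = 3.733×10⁸ m²; emitting surface = 4πr² = 1.493×10⁹ m² (ratio 4).
(1−a)S·A_cross = εσ·A_surf·T⁴  ⇒  T⁴ = (1−a)S/(4σ).
T⁴ = 0.620·291/(4·5.67×10⁻⁸) = 7.955×10⁸ K⁴.
T = (7.955×10⁸)^(1/4).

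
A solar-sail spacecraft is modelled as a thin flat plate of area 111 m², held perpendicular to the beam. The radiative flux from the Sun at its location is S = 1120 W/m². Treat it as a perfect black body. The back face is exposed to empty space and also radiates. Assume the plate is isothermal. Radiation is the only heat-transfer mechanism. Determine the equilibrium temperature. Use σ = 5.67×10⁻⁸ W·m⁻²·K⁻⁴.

At equilibrium, absorbed power = emitted power.
Absorbing cross-section = A = 111.0 m²; emitting surface = 2A = 222.0 m² (ratio 2).
S·A_cross = εσ·A_surf·T⁴  ⇒  T⁴ = S/(2σ).
T⁴ = 1.00·1120/(2·5.67×10⁻⁸) = 9.877×10⁹ K⁴.
T = (9.877×10⁹)^(1/4).

T ≈ 315 K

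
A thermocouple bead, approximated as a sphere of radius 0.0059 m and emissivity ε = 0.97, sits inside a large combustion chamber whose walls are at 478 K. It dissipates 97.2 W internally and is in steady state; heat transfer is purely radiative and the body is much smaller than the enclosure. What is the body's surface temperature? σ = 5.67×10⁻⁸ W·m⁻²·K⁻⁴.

For a small grey body in a large enclosure, net radiated power = εσA(T⁴ − T_w⁴).
Steady state: P = εσA(T⁴ − T_w⁴) with A = 4πr² = 4.374×10⁻⁴ m².
T⁴ = P/(εσA) + T_w⁴ = 97.2/(0.97·5.67×10⁻⁸·4.374×10⁻⁴) + (478)⁴
    = 4.040×10¹² + 5.220×10¹⁰ = 4.092×10¹² K⁴.

T ≈ 1420 K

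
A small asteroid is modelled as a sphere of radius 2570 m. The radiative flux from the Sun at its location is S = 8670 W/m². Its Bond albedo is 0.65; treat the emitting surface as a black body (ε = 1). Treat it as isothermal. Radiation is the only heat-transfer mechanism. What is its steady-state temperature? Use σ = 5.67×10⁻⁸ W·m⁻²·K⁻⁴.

T ≈ 340 K

At equilibrium, absorbed power = emitted power.
Absorbing cross-section = πr² = 2.075×10⁷ m²; emitting surface = 4πr² = 8.300×10⁷ m² (ratio 4).
(1−a)S·A_cross = εσ·A_surf·T⁴  ⇒  T⁴ = (1−a)S/(4σ).
T⁴ = 0.350·8670/(4·5.67×10⁻⁸) = 1.338×10¹⁰ K⁴.
T = (1.338×10¹⁰)^(1/4).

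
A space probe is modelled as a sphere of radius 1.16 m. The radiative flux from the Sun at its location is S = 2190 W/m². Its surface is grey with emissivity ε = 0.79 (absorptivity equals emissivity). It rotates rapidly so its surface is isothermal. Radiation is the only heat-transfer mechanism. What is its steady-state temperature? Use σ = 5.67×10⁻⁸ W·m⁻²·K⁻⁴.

At equilibrium, absorbed power = emitted power.
Absorbing cross-section = πr² = 4.227 m²; emitting surface = 4πr² = 16.91 m² (ratio 4).
εS·A_cross = εσ·A_surf·T⁴  ⇒  T⁴ = S/(4σ)   (ε cancels).
T⁴ = 2190/(4·5.67×10⁻⁸) = 9.656×10⁹ K⁴.
T = (9.656×10⁹)^(1/4).

T ≈ 313 K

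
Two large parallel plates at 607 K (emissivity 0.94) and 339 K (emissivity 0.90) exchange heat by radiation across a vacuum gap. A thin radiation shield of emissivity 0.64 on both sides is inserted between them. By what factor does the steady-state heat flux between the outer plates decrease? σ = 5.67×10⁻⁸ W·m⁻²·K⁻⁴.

Without shield: q₀ = σΔ(T⁴)/(1/ε₁+1/ε₂−1) with denominator 1.175.
With shield the two gaps are in series; the resistances add: (1/ε₁+1/ε_s−1)+(1/ε_s+1/ε₂−1) = 1.626+1.674 = 3.300.
Heat-flux ratio q₀/q = 3.300/1.175.

factor ≈ 2.81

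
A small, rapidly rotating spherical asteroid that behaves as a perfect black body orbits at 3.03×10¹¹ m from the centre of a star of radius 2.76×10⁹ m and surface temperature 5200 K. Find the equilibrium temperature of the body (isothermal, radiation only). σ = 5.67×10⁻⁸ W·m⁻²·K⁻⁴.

The star's surface emits σT_*⁴; at distance d the flux is S = σT_*⁴(R_*/d)².
S = 5.67×10⁻⁸·(5200)⁴·(2.76×10⁹/3.03×10¹¹)² = 3440 W/m².
For an isothermal sphere T⁴ = (1−a)S/(4σ) = 1.517×10¹⁰ K⁴.

T ≈ 351 K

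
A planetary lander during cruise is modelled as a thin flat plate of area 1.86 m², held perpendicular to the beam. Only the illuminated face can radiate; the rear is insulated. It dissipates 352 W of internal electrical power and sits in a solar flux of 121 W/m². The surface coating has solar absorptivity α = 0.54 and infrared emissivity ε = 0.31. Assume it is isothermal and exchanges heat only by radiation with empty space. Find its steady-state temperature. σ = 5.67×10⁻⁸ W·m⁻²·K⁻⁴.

T ≈ 347 K

At steady state, absorbed solar power + internal power = radiated power.
Absorbed: α·S·A_cross = 0.54·121·1.860 = 121.5 W (cross-section A).
Total input = 121.5 + 352 = 473.5 W.
Radiated: εσ·A_surf·T⁴ with A_surf = A = 1.860 m².
T⁴ = 473.5/(0.31·5.67×10⁻⁸·1.860) = 1.448×10¹⁰ K⁴.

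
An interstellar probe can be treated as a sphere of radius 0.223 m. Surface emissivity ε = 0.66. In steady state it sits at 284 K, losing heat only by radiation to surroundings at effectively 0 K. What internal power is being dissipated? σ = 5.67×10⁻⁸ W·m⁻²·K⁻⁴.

Steady state: P = εσA T⁴.
A = 4πr² = 0.6249 m²; T⁴ = (284)⁴ = 6.505×10⁹ K⁴.
P = 0.66 × 5.67×10⁻⁸ × 0.6249 × 6.505×10⁹.

P ≈ 152 W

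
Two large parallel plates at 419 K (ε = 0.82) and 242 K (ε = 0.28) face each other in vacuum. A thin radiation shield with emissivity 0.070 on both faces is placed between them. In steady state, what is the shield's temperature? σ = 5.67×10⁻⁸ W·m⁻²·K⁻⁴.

In steady state the net flux on the hot side equals that on the cold side.
σ(T₁⁴−T_s⁴)/D₁ = σ(T_s⁴−T₂⁴)/D₂, with D₁ = 1/ε₁+1/ε_s−1 = 14.51, D₂ = 1/ε_s+1/ε₂−1 = 16.86.
Solve for T_s⁴: T_s⁴ = (D₂·T₁⁴ + D₁·T₂⁴)/(D₁+D₂) = 1.815×10¹⁰ K⁴.

T_s ≈ 367 K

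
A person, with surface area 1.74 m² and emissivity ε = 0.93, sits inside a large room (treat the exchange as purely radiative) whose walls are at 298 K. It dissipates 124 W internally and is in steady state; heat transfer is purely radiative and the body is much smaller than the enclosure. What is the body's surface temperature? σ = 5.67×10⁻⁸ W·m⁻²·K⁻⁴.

T ≈ 310 K

For a small grey body in a large enclosure, net radiated power = εσA(T⁴ − T_w⁴).
Steady state: P = εσA(T⁴ − T_w⁴) with A = 1.74 m².
T⁴ = P/(εσA) + T_w⁴ = 124/(0.93·5.67×10⁻⁸·1.740) + (298)⁴
    = 1.351×10⁹ + 7.886×10⁹ = 9.238×10⁹ K⁴.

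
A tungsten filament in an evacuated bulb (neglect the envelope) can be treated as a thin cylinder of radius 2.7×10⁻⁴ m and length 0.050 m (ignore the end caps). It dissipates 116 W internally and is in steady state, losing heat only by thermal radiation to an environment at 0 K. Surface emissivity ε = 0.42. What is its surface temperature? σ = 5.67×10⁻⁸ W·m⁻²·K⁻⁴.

Steady state: internal power = radiated power, P = εσA T⁴.
Radiating area A = 2πrL = 8.482×10⁻⁵ m².
T⁴ = P/(εσA) = 116/(0.42·5.67×10⁻⁸·8.482×10⁻⁵) = 5.743×10¹³ K⁴.
T = (5.743×10¹³)^(1/4).

T ≈ 2750 K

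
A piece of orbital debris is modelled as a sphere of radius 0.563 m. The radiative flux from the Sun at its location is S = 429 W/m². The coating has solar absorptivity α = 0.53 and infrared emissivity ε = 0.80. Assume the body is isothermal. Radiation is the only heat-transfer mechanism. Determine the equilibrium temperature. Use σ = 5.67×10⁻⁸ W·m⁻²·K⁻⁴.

At equilibrium, absorbed power = emitted power.
Absorbing cross-section = πr² = 0.9958 m²; emitting surface = 4πr² = 3.983 m² (ratio 4).
αS·A_cross = εσ·A_surf·T⁴  ⇒  T⁴ = αS/(ε·4σ).
T⁴ = 0.530·429/(0.80·4·5.67×10⁻⁸) = 1.253×10⁹ K⁴.
T = (1.253×10⁹)^(1/4).

T ≈ 188 K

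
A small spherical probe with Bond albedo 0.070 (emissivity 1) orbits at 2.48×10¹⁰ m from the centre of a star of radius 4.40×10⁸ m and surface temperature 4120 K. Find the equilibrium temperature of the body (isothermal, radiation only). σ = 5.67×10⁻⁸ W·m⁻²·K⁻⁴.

T ≈ 381 K

The star's surface emits σT_*⁴; at distance d the flux is S = σT_*⁴(R_*/d)².
S = 5.67×10⁻⁸·(4120)⁴·(4.40×10⁸/2.48×10¹⁰)² = 5142 W/m².
For an isothermal sphere T⁴ = (1−a)S/(4σ) = 2.109×10¹⁰ K⁴.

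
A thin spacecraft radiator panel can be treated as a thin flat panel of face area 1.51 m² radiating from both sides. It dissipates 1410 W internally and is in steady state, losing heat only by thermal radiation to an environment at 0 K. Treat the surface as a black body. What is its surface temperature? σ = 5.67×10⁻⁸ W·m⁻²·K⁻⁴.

Steady state: internal power = radiated power, P = εσA T⁴.
Radiating area A = 2·1.51 = 3.020 m².
T⁴ = P/(εσA) = 1410/(1.0·5.67×10⁻⁸·3.020) = 8.234×10⁹ K⁴.
T = (8.234×10⁹)^(1/4).

T ≈ 301 K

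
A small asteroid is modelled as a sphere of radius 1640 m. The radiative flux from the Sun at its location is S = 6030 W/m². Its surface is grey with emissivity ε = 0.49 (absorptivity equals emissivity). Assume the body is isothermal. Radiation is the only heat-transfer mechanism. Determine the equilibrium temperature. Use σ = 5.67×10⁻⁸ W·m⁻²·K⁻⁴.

At equilibrium, absorbed power = emitted power.
Absorbing cross-section = πr² = 8.450×10⁶ m²; emitting surface = 4πr² = 3.380×10⁷ m² (ratio 4).
εS·A_cross = εσ·A_surf·T⁴  ⇒  T⁴ = S/(4σ)   (ε cancels).
T⁴ = 6030/(4·5.67×10⁻⁸) = 2.659×10¹⁰ K⁴.
T = (2.659×10¹⁰)^(1/4).

T ≈ 404 K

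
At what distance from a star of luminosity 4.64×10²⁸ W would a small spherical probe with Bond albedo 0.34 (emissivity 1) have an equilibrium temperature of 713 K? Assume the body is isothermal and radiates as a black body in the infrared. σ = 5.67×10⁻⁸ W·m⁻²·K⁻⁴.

For an isothermal black-emitting sphere, (1−a)S·πr² = σ·4πr²·T⁴ ⇒ S = 4σT⁴/(1−a).
S = 4·5.67×10⁻⁸·(713)⁴/0.660 = 88810 W/m².
Flux falls as S = L/(4πd²), so d = √(L/(4πS)) = √(4.64×10²⁸/(4π·88810)).

d ≈ 2.04×10¹¹ m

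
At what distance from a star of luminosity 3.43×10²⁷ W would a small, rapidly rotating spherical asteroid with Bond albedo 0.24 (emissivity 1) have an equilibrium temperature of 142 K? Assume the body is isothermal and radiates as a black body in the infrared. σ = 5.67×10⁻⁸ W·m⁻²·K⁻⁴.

For an isothermal black-emitting sphere, (1−a)S·πr² = σ·4πr²·T⁴ ⇒ S = 4σT⁴/(1−a).
S = 4·5.67×10⁻⁸·(142)⁴/0.760 = 121.3 W/m².
Flux falls as S = L/(4πd²), so d = √(L/(4πS)) = √(3.43×10²⁷/(4π·121.3)).

d ≈ 1.50×10¹² m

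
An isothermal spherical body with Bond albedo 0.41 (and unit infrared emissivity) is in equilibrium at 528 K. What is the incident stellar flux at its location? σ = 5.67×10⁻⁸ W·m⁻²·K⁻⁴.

(1−a)S·πr² = σ·4πr²·T⁴ ⇒ S = 4σT⁴/(1−a).
S = 4·5.67×10⁻⁸·7.772×10¹⁰/0.590.

S ≈ 29900 W/m²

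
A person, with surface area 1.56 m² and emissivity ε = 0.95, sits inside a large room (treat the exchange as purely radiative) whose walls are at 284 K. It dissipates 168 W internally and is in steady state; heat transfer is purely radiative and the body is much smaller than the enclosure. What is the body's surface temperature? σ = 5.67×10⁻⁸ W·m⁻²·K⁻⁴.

T ≈ 304 K

For a small grey body in a large enclosure, net radiated power = εσA(T⁴ − T_w⁴).
Steady state: P = εσA(T⁴ − T_w⁴) with A = 1.56 m².
T⁴ = P/(εσA) + T_w⁴ = 168/(0.95·5.67×10⁻⁸·1.560) + (284)⁴
    = 1.999×10⁹ + 6.505×10⁹ = 8.505×10⁹ K⁴.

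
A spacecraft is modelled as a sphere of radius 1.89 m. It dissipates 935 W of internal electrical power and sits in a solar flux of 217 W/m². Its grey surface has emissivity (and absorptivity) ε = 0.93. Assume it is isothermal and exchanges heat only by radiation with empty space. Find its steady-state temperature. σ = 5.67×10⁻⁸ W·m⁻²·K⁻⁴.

At steady state, absorbed solar power + internal power = radiated power.
Absorbed: α·S·A_cross = 0.93·217·11.22 = 2265 W (cross-section πr²).
Total input = 2265 + 935 = 3200 W.
Radiated: εσ·A_surf·T⁴ with A_surf = 4πr² = 44.89 m².
T⁴ = 3200/(0.93·5.67×10⁻⁸·44.89) = 1.352×10⁹ K⁴.

T ≈ 192 K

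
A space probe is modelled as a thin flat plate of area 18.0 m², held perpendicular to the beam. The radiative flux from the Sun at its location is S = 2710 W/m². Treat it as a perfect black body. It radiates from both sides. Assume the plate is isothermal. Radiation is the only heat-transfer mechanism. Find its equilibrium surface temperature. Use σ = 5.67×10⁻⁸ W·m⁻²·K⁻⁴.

T ≈ 393 K

At equilibrium, absorbed power = emitted power.
Absorbing cross-section = A = 18.00 m²; emitting surface = 2A = 36.00 m² (ratio 2).
S·A_cross = εσ·A_surf·T⁴  ⇒  T⁴ = S/(2σ).
T⁴ = 1.00·2710/(2·5.67×10⁻⁸) = 2.390×10¹⁰ K⁴.
T = (2.390×10¹⁰)^(1/4).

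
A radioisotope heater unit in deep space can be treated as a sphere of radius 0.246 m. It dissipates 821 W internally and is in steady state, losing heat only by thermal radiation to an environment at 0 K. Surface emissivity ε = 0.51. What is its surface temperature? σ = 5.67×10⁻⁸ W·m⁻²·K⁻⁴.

Steady state: internal power = radiated power, P = εσA T⁴.
Radiating area A = 4πr² = 0.7605 m².
T⁴ = P/(εσA) = 821/(0.51·5.67×10⁻⁸·0.7605) = 3.733×10¹⁰ K⁴.
T = (3.733×10¹⁰)^(1/4).

T ≈ 440 K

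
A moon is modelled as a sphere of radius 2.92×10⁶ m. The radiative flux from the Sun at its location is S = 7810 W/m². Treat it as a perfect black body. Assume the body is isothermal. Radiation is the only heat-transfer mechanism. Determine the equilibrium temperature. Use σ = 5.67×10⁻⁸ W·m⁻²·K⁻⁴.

At equilibrium, absorbed power = emitted power.
Absorbing cross-section = πr² = 2.679×10¹³ m²; emitting surface = 4πr² = 1.071×10¹⁴ m² (ratio 4).
S·A_cross = εσ·A_surf·T⁴  ⇒  T⁴ = S/(4σ).
T⁴ = 1.00·7810/(4·5.67×10⁻⁸) = 3.444×10¹⁰ K⁴.
T = (3.444×10¹⁰)^(1/4).

T ≈ 431 K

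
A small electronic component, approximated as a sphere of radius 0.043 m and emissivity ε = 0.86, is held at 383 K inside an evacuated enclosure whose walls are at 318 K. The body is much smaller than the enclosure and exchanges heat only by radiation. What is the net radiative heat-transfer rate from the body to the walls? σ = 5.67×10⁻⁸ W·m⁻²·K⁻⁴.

P_net ≈ 12.8 W

For a small grey body in a large enclosure: P_net = εσA(T_body⁴ − T_wall⁴).
A = 4πr² = 0.02324 m²; T_body⁴ − T_wall⁴ = 2.152×10¹⁰ − 1.023×10¹⁰ = 1.129×10¹⁰ K⁴.
|P_net| = 0.86·5.67×10⁻⁸·0.02324·1.129×10¹⁰.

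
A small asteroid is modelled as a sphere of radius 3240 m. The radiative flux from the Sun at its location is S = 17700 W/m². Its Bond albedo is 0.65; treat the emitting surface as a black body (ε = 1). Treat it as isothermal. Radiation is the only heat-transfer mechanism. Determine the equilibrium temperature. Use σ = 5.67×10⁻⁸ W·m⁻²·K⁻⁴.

At equilibrium, absorbed power = emitted power.
Absorbing cross-section = πr² = 3.298×10⁷ m²; emitting surface = 4πr² = 1.319×10⁸ m² (ratio 4).
(1−a)S·A_cross = εσ·A_surf·T⁴  ⇒  T⁴ = (1−a)S/(4σ).
T⁴ = 0.350·17700/(4·5.67×10⁻⁸) = 2.731×10¹⁰ K⁴.
T = (2.731×10¹⁰)^(1/4).

T ≈ 407 K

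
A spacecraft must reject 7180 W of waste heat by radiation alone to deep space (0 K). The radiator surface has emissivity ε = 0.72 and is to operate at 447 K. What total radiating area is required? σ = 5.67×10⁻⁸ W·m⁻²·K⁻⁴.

P = εσA T⁴ ⇒ A = P/(εσT⁴).
T⁴ = 3.992×10¹⁰ K⁴.
A = 7180/(0.72 × 5.67×10⁻⁸ × 3.992×10¹⁰).

A ≈ 4.41 m²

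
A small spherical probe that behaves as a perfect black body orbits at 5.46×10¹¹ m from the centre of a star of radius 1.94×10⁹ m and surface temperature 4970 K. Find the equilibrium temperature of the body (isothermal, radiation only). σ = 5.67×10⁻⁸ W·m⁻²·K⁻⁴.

The star's surface emits σT_*⁴; at distance d the flux is S = σT_*⁴(R_*/d)².
S = 5.67×10⁻⁸·(4970)⁴·(1.94×10⁹/5.46×10¹¹)² = 436.7 W/m².
For an isothermal sphere T⁴ = (1−a)S/(4σ) = 1.926×10⁹ K⁴.

T ≈ 209 K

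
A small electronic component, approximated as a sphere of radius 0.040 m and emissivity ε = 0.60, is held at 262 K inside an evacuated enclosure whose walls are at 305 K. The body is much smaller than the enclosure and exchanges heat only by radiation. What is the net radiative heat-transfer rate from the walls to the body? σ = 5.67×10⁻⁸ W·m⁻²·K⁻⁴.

P_net ≈ 2.70 W

For a small grey body in a large enclosure: P_net = εσA(T_body⁴ − T_wall⁴).
A = 4πr² = 0.02011 m²; T_body⁴ − T_wall⁴ = 4.712×10⁹ − 8.654×10⁹ = -3.942×10⁹ K⁴.
|P_net| = 0.60·5.67×10⁻⁸·0.02011·3.942×10⁹.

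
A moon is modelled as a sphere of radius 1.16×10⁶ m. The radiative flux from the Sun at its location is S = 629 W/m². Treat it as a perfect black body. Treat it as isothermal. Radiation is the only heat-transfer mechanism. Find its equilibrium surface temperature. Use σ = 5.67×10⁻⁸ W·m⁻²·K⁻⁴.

At equilibrium, absorbed power = emitted power.
Absorbing cross-section = πr² = 4.227×10¹² m²; emitting surface = 4πr² = 1.691×10¹³ m² (ratio 4).
S·A_cross = εσ·A_surf·T⁴  ⇒  T⁴ = S/(4σ).
T⁴ = 1.00·629/(4·5.67×10⁻⁸) = 2.773×10⁹ K⁴.
T = (2.773×10⁹)^(1/4).

T ≈ 229 K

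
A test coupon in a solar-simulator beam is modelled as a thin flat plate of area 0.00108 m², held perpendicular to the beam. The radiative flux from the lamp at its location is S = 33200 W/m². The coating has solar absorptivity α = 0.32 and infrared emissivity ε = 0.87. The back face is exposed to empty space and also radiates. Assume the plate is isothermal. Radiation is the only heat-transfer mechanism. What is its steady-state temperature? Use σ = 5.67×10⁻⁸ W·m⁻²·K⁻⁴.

T ≈ 573 K

At equilibrium, absorbed power = emitted power.
Absorbing cross-section = A = 0.001080 m²; emitting surface = 2A = 0.002160 m² (ratio 2).
αS·A_cross = εσ·A_surf·T⁴  ⇒  T⁴ = αS/(ε·2σ).
T⁴ = 0.320·33200/(0.87·2·5.67×10⁻⁸) = 1.077×10¹¹ K⁴.
T = (1.077×10¹¹)^(1/4).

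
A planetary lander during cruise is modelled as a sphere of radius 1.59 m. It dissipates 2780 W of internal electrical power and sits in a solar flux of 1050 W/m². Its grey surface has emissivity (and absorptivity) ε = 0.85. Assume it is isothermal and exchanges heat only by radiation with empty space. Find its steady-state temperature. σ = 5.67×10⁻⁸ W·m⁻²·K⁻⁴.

At steady state, absorbed solar power + internal power = radiated power.
Absorbed: α·S·A_cross = 0.85·1050·7.942 = 7088 W (cross-section πr²).
Total input = 7088 + 2780 = 9868 W.
Radiated: εσ·A_surf·T⁴ with A_surf = 4πr² = 31.77 m².
T⁴ = 9868/(0.85·5.67×10⁻⁸·31.77) = 6.445×10⁹ K⁴.

T ≈ 283 K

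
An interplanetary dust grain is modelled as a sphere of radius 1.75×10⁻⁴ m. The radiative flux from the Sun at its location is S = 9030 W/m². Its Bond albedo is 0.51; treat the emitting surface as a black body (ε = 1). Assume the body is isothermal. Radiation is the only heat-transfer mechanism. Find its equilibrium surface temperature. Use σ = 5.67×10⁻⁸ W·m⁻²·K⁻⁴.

At equilibrium, absorbed power = emitted power.
Absorbing cross-section = πr² = 9.621×10⁻⁸ m²; emitting surface = 4πr² = 3.848×10⁻⁷ m² (ratio 4).
(1−a)S·A_cross = εσ·A_surf·T⁴  ⇒  T⁴ = (1−a)S/(4σ).
T⁴ = 0.490·9030/(4·5.67×10⁻⁸) = 1.951×10¹⁰ K⁴.
T = (1.951×10¹⁰)^(1/4).

T ≈ 374 K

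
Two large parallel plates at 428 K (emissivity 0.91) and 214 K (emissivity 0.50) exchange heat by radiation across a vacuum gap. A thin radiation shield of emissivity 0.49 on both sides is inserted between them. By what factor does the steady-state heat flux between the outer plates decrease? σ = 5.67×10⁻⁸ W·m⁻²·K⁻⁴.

factor ≈ 2.47

Without shield: q₀ = σΔ(T⁴)/(1/ε₁+1/ε₂−1) with denominator 2.099.
With shield the two gaps are in series; the resistances add: (1/ε₁+1/ε_s−1)+(1/ε_s+1/ε₂−1) = 2.140+3.041 = 5.181.
Heat-flux ratio q₀/q = 5.181/2.099.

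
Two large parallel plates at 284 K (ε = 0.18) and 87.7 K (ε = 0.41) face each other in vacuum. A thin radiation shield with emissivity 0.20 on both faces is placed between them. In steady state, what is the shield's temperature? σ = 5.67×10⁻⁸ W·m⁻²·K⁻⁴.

In steady state the net flux on the hot side equals that on the cold side.
σ(T₁⁴−T_s⁴)/D₁ = σ(T_s⁴−T₂⁴)/D₂, with D₁ = 1/ε₁+1/ε_s−1 = 9.556, D₂ = 1/ε_s+1/ε₂−1 = 6.439.
Solve for T_s⁴: T_s⁴ = (D₂·T₁⁴ + D₁·T₂⁴)/(D₁+D₂) = 2.654×10⁹ K⁴.

T_s ≈ 227 K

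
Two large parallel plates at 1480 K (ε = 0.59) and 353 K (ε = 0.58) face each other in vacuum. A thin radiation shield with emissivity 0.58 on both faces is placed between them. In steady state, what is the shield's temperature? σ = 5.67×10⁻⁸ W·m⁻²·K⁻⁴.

In steady state the net flux on the hot side equals that on the cold side.
σ(T₁⁴−T_s⁴)/D₁ = σ(T_s⁴−T₂⁴)/D₂, with D₁ = 1/ε₁+1/ε_s−1 = 2.419, D₂ = 1/ε_s+1/ε₂−1 = 2.448.
Solve for T_s⁴: T_s⁴ = (D₂·T₁⁴ + D₁·T₂⁴)/(D₁+D₂) = 2.421×10¹² K⁴.

T_s ≈ 1250 K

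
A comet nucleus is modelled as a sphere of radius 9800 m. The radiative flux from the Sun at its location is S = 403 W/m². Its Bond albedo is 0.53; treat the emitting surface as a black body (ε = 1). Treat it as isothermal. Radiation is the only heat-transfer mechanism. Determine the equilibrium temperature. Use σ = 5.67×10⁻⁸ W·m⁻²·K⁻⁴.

T ≈ 170 K

At equilibrium, absorbed power = emitted power.
Absorbing cross-section = πr² = 3.017×10⁸ m²; emitting surface = 4πr² = 1.207×10⁹ m² (ratio 4).
(1−a)S·A_cross = εσ·A_surf·T⁴  ⇒  T⁴ = (1−a)S/(4σ).
T⁴ = 0.470·403/(4·5.67×10⁻⁸) = 8.351×10⁸ K⁴.
T = (8.351×10⁸)^(1/4).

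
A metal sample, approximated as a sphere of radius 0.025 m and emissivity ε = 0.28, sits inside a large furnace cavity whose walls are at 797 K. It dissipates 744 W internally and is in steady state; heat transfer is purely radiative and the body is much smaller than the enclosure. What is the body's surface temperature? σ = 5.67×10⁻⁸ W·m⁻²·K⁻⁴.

T ≈ 1590 K

For a small grey body in a large enclosure, net radiated power = εσA(T⁴ − T_w⁴).
Steady state: P = εσA(T⁴ − T_w⁴) with A = 4πr² = 0.007854 m².
T⁴ = P/(εσA) + T_w⁴ = 744/(0.28·5.67×10⁻⁸·0.007854) + (797)⁴
    = 5.967×10¹² + 4.035×10¹¹ = 6.370×10¹² K⁴.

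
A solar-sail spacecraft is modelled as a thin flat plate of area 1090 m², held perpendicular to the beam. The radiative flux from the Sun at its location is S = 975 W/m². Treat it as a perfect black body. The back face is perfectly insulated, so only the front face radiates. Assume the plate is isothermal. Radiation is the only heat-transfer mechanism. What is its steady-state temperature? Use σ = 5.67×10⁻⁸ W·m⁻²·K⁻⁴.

T ≈ 362 K

At equilibrium, absorbed power = emitted power.
Absorbing cross-section = A = 1090 m²; emitting surface = A = 1090 m² (ratio 1).
S·A_cross = εσ·A_surf·T⁴  ⇒  T⁴ = S/(1σ).
T⁴ = 1.00·975/(1·5.67×10⁻⁸) = 1.720×10¹⁰ K⁴.
T = (1.720×10¹⁰)^(1/4).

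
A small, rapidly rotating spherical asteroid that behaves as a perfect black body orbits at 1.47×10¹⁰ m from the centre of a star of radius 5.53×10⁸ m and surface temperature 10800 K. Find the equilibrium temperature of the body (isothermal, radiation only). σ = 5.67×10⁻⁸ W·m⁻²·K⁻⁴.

The star's surface emits σT_*⁴; at distance d the flux is S = σT_*⁴(R_*/d)².
S = 5.67×10⁻⁸·(10800)⁴·(5.53×10⁸/1.47×10¹⁰)² = 1.092×10⁶ W/m².
For an isothermal sphere T⁴ = (1−a)S/(4σ) = 4.813×10¹² K⁴.

T ≈ 1480 K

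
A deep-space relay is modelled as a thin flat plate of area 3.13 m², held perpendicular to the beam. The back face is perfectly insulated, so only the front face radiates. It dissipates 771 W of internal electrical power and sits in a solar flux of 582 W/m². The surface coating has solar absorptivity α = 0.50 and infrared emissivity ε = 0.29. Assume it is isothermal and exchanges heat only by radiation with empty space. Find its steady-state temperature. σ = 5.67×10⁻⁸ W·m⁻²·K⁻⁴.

At steady state, absorbed solar power + internal power = radiated power.
Absorbed: α·S·A_cross = 0.50·582·3.130 = 910.8 W (cross-section A).
Total input = 910.8 + 771 = 1682 W.
Radiated: εσ·A_surf·T⁴ with A_surf = A = 3.130 m².
T⁴ = 1682/(0.29·5.67×10⁻⁸·3.130) = 3.268×10¹⁰ K⁴.

T ≈ 425 K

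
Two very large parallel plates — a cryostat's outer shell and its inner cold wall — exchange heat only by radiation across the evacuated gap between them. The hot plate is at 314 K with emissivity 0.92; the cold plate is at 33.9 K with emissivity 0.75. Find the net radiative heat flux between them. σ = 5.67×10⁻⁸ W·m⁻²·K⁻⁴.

For two infinite grey parallel plates, q = σ(T₁⁴ − T₂⁴)/(1/ε₁ + 1/ε₂ − 1).
T₁⁴ − T₂⁴ = 9.721×10⁹ − 1.321×10⁶ = 9.720×10⁹ K⁴.
1/ε₁ + 1/ε₂ − 1 = 1.087 + 1.333 − 1 = 1.420.
q = 5.67×10⁻⁸ × 9.720×10⁹ / 1.420.

q ≈ 388 W/m²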